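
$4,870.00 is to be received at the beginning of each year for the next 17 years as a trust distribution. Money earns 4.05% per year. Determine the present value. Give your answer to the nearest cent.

$61,407.94

This is an annuity due: 17 payments of $4,870.00 at the beginning of each year.
Periodic rate r = 0.0405 per year.
PV = PMT × [(1 − (1+r)^−n)/r] × (1+r) = 4,870 × [1 − (1+r)^−17] / r × (1+r) = $61,407.94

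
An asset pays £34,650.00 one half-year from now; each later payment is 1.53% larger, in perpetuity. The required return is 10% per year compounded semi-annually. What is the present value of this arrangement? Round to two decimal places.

£998,559.08

Periodic rate r = 0.1/2 per half-year.
Growing perpetuity (Gordon): PV = PMT₁ / (r − g) = 34,650 / (r − 0.0153) = £998,559.08.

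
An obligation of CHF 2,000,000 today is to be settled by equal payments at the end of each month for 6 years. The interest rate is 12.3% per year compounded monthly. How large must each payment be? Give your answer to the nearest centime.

Level ordinary annuity; solve PV = PMT × [(1 − (1+r)^−n)/r] for PMT.
Periodic rate r = 0.123/12 per month; n is counted in months.
With n = 72: PMT = 2,000,000 / ([(1 − (1+r)^−n)/r]) = CHF 39,413.10

CHF 39,413.10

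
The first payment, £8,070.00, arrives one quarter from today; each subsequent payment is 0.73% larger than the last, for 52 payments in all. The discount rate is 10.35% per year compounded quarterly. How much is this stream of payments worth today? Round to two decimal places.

Periodic rate r = 0.1035/4 per quarter; n is counted in quarters.
Growing ordinary annuity: PV = PMT₁ × [1 − ((1+g)/(1+r))^n] / (r − g) = 8,070 × [1 − ((1+0.0073)/(1+r))^52] / (r − 0.0073) = £266,461.26.

£266,461.26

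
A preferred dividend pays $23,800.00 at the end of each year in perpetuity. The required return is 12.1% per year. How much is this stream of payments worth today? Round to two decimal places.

$196,694.21

Periodic rate r = 0.121 per year.
Level perpetuity: PV = PMT / r = 23,800 / (0.121) = $196,694.21.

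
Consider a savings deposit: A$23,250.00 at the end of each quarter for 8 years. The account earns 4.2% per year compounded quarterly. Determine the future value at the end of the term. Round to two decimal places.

This is an ordinary annuity: 32 deposits of A$23,250.00 at the end of each quarter.
Periodic rate r = 0.042/4 per quarter; n is counted in quarters.
FV = PMT × [((1+r)^n − 1)/r] = 23,250 × [(1+r)^32 − 1] / r = A$878,827.59

A$878,827.59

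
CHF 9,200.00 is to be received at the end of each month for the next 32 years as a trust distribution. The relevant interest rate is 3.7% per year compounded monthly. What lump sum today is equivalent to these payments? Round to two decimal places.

This is an ordinary annuity: 384 payments of CHF 9,200.00 at the end of each month.
Periodic rate r = 0.037/12 per month; n is counted in months.
PV = PMT × [(1 − (1+r)^−n)/r] = 9,200 × [1 − (1+r)^−384] / r = CHF 2,068,925.58

CHF 2,068,925.58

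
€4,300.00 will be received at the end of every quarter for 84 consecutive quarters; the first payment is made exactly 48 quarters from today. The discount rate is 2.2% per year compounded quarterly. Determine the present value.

€223,041.66

Ordinary annuity of 84 payments, first payment at period 48.
Periodic rate r = 0.022/4 per quarter; n is counted in quarters.
The ordinary-annuity PV formula values the stream one period before the first payment (period 47); discount that back 47 periods:
PV₀ = 4,300 × [1 − (1+r)^−84] / r × (1+r)^−47 = €223,041.66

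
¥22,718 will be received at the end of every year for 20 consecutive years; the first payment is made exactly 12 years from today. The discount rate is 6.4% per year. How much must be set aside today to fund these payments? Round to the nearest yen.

¥127,524

Ordinary annuity of 20 payments, first payment at period 12.
Periodic rate r = 0.064 per year.
The ordinary-annuity PV formula values the stream one period before the first payment (period 11); discount that back 11 periods:
PV₀ = 22,718 × [1 − (1+r)^−20] / r × (1+r)^−11 = ¥127,524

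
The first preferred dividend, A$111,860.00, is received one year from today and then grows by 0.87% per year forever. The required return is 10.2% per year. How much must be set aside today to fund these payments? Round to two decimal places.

A$1,198,928.19

Periodic rate r = 0.102 per year.
Growing perpetuity (Gordon): PV = PMT₁ / (r − g) = 111,860 / (r − 0.0087) = A$1,198,928.19.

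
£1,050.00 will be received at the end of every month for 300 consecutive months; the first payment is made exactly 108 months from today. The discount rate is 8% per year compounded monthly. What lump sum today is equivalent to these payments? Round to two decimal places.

Ordinary annuity of 300 payments, first payment at period 108.
Periodic rate r = 0.08/12 per month; n is counted in months.
The ordinary-annuity PV formula values the stream one period before the first payment (period 107); discount that back 107 periods:
PV₀ = 1,050 × [1 − (1+r)^−300] / r × (1+r)^−107 = £66,820.04

£66,820.04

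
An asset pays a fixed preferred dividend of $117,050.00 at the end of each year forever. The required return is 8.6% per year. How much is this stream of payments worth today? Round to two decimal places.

$1,361,046.51

Periodic rate r = 0.086 per year.
Level perpetuity: PV = PMT / r = 117,050 / (0.086) = $1,361,046.51.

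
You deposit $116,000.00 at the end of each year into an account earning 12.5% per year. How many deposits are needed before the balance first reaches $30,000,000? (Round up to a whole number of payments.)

30 payments

Periodic rate r = 0.125 per year.
Ordinary annuity FV: 30,000,000 = 116,000 × [((1+r)^n − 1)/r].
(1+r)^n = 1 + 30,000,000 × r / 116,000, so n = ln(1 + 30,000,000·r/116,000) / ln(1+r) = 29.77.
Round up to a whole number of payments: n = 30.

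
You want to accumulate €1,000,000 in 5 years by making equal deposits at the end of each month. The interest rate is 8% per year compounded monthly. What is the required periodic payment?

Level ordinary annuity; solve FV = PMT × [((1+r)^n − 1)/r] for PMT.
Periodic rate r = 0.08/12 per month; n is counted in months.
With n = 60: PMT = 1,000,000 / ([((1+r)^n − 1)/r]) = €13,609.73

€13,609.73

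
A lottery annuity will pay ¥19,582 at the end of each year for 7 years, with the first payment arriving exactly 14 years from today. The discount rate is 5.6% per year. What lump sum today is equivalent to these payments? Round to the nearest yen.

¥54,606

Ordinary annuity of 7 payments, first payment at period 14.
Periodic rate r = 0.056 per year.
The ordinary-annuity PV formula values the stream one period before the first payment (period 13); discount that back 13 periods:
PV₀ = 19,582 × [1 − (1+r)^−7] / r × (1+r)^−13 = ¥54,606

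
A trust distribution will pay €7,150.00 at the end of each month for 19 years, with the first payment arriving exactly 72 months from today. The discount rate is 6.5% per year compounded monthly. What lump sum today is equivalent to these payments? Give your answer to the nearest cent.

Ordinary annuity of 228 payments, first payment at period 72.
Periodic rate r = 0.065/12 per month; n is counted in months.
The ordinary-annuity PV formula values the stream one period before the first payment (period 71); discount that back 71 periods:
PV₀ = 7,150 × [1 − (1+r)^−228] / r × (1+r)^−71 = €637,022.38

€637,022.38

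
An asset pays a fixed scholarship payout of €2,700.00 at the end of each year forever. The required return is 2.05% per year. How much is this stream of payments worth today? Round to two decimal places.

€131,707.32

Periodic rate r = 0.0205 per year.
Level perpetuity: PV = PMT / r = 2,700 / (0.0205) = €131,707.32.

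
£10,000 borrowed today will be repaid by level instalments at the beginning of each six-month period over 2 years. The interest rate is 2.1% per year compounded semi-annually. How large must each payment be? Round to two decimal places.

£2,539.31

Level annuity due; solve PV = PMT × [(1 − (1+r)^−n)/r] × (1+r) for PMT.
Periodic rate r = 0.021/2 per half-year; n is counted in half-years.
With n = 4: PMT = 10,000 / ([(1 − (1+r)^−n)/r] × (1+r)) = £2,539.31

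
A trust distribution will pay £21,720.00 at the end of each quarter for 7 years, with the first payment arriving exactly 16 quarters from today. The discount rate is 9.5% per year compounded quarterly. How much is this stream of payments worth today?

£309,795.98

Ordinary annuity of 28 payments, first payment at period 16.
Periodic rate r = 0.095/4 per quarter; n is counted in quarters.
The ordinary-annuity PV formula values the stream one period before the first payment (period 15); discount that back 15 periods:
PV₀ = 21,720 × [1 − (1+r)^−28] / r × (1+r)^−15 = £309,795.98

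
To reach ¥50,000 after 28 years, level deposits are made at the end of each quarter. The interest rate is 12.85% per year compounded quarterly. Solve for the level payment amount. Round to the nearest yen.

Level ordinary annuity; solve FV = PMT × [((1+r)^n − 1)/r] for PMT.
Periodic rate r = 0.1285/4 per quarter; n is counted in quarters.
With n = 112: PMT = 50,000 / ([((1+r)^n − 1)/r]) = ¥48

¥48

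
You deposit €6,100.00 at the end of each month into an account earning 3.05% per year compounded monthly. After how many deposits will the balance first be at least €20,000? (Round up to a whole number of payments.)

4 payments

Periodic rate r = 0.0305/12 per month; n is counted in months.
Ordinary annuity FV: 20,000 = 6,100 × [((1+r)^n − 1)/r].
(1+r)^n = 1 + 20,000 × r / 6,100, so n = ln(1 + 20,000·r/6,100) / ln(1+r) = 3.27.
Round up to a whole number of payments: n = 4.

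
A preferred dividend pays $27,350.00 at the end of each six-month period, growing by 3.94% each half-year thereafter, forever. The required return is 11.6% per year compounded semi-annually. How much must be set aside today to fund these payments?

Periodic rate r = 0.116/2 per half-year.
Growing perpetuity (Gordon): PV = PMT₁ / (r − g) = 27,350 / (r − 0.0394) = $1,470,430.11.

$1,470,430.11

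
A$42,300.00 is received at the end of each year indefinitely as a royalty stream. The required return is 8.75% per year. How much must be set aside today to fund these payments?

A$483,428.57

Periodic rate r = 0.0875 per year.
Level perpetuity: PV = PMT / r = 42,300 / (0.0875) = A$483,428.57.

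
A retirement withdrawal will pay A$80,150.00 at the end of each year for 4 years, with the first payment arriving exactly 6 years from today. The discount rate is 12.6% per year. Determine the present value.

Ordinary annuity of 4 payments, first payment at period 6.
Periodic rate r = 0.126 per year.
The ordinary-annuity PV formula values the stream one period before the first payment (period 5); discount that back 5 periods:
PV₀ = 80,150 × [1 − (1+r)^−4] / r × (1+r)^−5 = A$132,813.00

A$132,813.00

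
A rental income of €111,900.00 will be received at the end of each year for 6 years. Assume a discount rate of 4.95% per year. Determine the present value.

€568,879.26

This is an ordinary annuity: 6 payments of €111,900.00 at the end of each year.
Periodic rate r = 0.0495 per year.
PV = PMT × [(1 − (1+r)^−n)/r] = 111,900 × [1 − (1+r)^−6] / r = €568,879.26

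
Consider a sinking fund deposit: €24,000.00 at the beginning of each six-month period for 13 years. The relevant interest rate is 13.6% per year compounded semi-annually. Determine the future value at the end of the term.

This is an annuity due: 26 deposits of €24,000.00 at the beginning of each six-month period.
Periodic rate r = 0.136/2 per half-year; n is counted in half-years.
FV = PMT × [((1+r)^n − 1)/r] × (1+r) = 24,000 × [(1+r)^26 − 1] / r × (1+r) = €1,708,155.29

€1,708,155.29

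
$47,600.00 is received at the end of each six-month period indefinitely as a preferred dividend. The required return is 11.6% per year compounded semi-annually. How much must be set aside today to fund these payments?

Periodic rate r = 0.116/2 per half-year.
Level perpetuity: PV = PMT / r = 47,600 / (0.116/2) = $820,689.66.

$820,689.66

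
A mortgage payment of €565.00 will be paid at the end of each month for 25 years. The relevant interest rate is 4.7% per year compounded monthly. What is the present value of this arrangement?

This is an ordinary annuity: 300 payments of €565.00 at the end of each month.
Periodic rate r = 0.047/12 per month; n is counted in months.
PV = PMT × [(1 − (1+r)^−n)/r] = 565 × [1 − (1+r)^−300] / r = €99,604.18

€99,604.18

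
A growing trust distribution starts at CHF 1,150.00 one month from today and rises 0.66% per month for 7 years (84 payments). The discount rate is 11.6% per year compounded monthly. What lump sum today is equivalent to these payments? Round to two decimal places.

CHF 84,557.95

Periodic rate r = 0.116/12 per month; n is counted in months.
Growing ordinary annuity: PV = PMT₁ × [1 − ((1+g)/(1+r))^n] / (r − g) = 1,150 × [1 − ((1+0.0066)/(1+r))^84] / (r − 0.0066) = CHF 84,557.95.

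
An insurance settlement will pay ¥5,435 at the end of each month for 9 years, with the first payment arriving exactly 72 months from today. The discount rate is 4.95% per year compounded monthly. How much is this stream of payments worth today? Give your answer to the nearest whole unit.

Ordinary annuity of 108 payments, first payment at period 72.
Periodic rate r = 0.0495/12 per month; n is counted in months.
The ordinary-annuity PV formula values the stream one period before the first payment (period 71); discount that back 71 periods:
PV₀ = 5,435 × [1 − (1+r)^−108] / r × (1+r)^−71 = ¥353,043

¥353,043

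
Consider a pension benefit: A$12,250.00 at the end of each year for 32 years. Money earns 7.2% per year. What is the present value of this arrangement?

A$151,749.37

This is an ordinary annuity: 32 payments of A$12,250.00 at the end of each year.
Periodic rate r = 0.072 per year.
PV = PMT × [(1 − (1+r)^−n)/r] = 12,250 × [1 − (1+r)^−32] / r = A$151,749.37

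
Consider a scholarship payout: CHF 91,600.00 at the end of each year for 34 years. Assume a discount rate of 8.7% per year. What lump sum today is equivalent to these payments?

CHF 991,132.84

This is an ordinary annuity: 34 payments of CHF 91,600.00 at the end of each year.
Periodic rate r = 0.087 per year.
PV = PMT × [(1 − (1+r)^−n)/r] = 91,600 × [1 − (1+r)^−34] / r = CHF 991,132.84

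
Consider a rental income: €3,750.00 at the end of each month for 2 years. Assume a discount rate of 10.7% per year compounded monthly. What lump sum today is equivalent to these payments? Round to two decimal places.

This is an ordinary annuity: 24 payments of €3,750.00 at the end of each month.
Periodic rate r = 0.107/12 per month; n is counted in months.
PV = PMT × [(1 − (1+r)^−n)/r] = 3,750 × [1 − (1+r)^−24] / r = €80,699.52

€80,699.52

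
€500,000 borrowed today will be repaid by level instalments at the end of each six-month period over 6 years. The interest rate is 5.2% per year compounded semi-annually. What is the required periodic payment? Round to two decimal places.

€49,039.17

Level ordinary annuity; solve PV = PMT × [(1 − (1+r)^−n)/r] for PMT.
Periodic rate r = 0.052/2 per half-year; n is counted in half-years.
With n = 12: PMT = 500,000 / ([(1 − (1+r)^−n)/r]) = €49,039.17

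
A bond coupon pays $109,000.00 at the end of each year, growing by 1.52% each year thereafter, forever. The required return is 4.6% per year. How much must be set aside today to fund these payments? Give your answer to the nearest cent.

$3,538,961.04

Periodic rate r = 0.046 per year.
Growing perpetuity (Gordon): PV = PMT₁ / (r − g) = 109,000 / (r − 0.0152) = $3,538,961.04.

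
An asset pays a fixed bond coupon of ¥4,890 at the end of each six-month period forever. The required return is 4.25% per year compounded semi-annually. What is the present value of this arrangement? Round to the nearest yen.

¥230,118

Periodic rate r = 0.0425/2 per half-year.
Level perpetuity: PV = PMT / r = 4,890 / (0.0425/2) = ¥230,118.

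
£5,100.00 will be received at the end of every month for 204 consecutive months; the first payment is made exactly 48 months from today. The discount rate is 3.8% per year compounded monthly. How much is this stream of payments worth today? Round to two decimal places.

Ordinary annuity of 204 payments, first payment at period 48.
Periodic rate r = 0.038/12 per month; n is counted in months.
The ordinary-annuity PV formula values the stream one period before the first payment (period 47); discount that back 47 periods:
PV₀ = 5,100 × [1 − (1+r)^−204] / r × (1+r)^−47 = £659,818.64

£659,818.64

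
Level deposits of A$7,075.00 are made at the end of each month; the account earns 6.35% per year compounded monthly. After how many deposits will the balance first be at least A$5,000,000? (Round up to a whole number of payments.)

Periodic rate r = 0.0635/12 per month; n is counted in months.
Ordinary annuity FV: 5,000,000 = 7,075 × [((1+r)^n − 1)/r].
(1+r)^n = 1 + 5,000,000 × r / 7,075, so n = ln(1 + 5,000,000·r/7,075) / ln(1+r) = 294.82.
Round up to a whole number of payments: n = 295.

295 payments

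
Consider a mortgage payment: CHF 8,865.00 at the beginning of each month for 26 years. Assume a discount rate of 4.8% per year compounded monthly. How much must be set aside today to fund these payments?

CHF 1,584,740.45

This is an annuity due: 312 payments of CHF 8,865.00 at the beginning of each month.
Periodic rate r = 0.048/12 per month; n is counted in months.
PV = PMT × [(1 − (1+r)^−n)/r] × (1+r) = 8,865 × [1 − (1+r)^−312] / r × (1+r) = CHF 1,584,740.45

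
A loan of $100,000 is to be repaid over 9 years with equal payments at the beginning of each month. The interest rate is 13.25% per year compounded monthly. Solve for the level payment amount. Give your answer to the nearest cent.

Level annuity due; solve PV = PMT × [(1 − (1+r)^−n)/r] × (1+r) for PMT.
Periodic rate r = 0.1325/12 per month; n is counted in months.
With n = 108: PMT = 100,000 / ([(1 − (1+r)^−n)/r] × (1+r)) = $1,572.40

$1,572.40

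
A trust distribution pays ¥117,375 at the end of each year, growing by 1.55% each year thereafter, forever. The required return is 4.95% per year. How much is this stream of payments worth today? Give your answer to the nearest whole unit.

¥3,452,206

Periodic rate r = 0.0495 per year.
Growing perpetuity (Gordon): PV = PMT₁ / (r − g) = 117,375 / (r − 0.0155) = ¥3,452,206.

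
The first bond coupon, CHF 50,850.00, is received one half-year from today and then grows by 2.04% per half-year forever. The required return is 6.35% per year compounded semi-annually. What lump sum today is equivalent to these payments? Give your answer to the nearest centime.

CHF 4,480,176.21

Periodic rate r = 0.0635/2 per half-year.
Growing perpetuity (Gordon): PV = PMT₁ / (r − g) = 50,850 / (r − 0.0204) = CHF 4,480,176.21.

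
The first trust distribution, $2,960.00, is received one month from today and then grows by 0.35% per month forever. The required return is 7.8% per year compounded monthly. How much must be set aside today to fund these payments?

Periodic rate r = 0.078/12 per month.
Growing perpetuity (Gordon): PV = PMT₁ / (r − g) = 2,960 / (r − 0.0035) = $986,666.67.

$986,666.67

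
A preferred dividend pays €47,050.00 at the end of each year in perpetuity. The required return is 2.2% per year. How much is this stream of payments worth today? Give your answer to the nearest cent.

Periodic rate r = 0.022 per year.
Level perpetuity: PV = PMT / r = 47,050 / (0.022) = €2,138,636.36.

€2,138,636.36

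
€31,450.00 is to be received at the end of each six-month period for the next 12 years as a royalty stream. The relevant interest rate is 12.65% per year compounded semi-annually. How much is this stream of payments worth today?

This is an ordinary annuity: 24 payments of €31,450.00 at the end of each six-month period.
Periodic rate r = 0.1265/2 per half-year; n is counted in half-years.
PV = PMT × [(1 − (1+r)^−n)/r] = 31,450 × [1 − (1+r)^−24] / r = €383,126.61

€383,126.61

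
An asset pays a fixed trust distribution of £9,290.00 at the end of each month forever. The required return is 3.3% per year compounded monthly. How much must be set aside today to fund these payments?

Periodic rate r = 0.033/12 per month.
Level perpetuity: PV = PMT / r = 9,290 / (0.033/12) = £3,378,181.82.

£3,378,181.82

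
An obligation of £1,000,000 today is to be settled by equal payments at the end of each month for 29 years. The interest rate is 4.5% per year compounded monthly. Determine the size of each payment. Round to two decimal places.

Level ordinary annuity; solve PV = PMT × [(1 − (1+r)^−n)/r] for PMT.
Periodic rate r = 0.045/12 per month; n is counted in months.
With n = 348: PMT = 1,000,000 / ([(1 − (1+r)^−n)/r]) = £5,149.93

£5,149.93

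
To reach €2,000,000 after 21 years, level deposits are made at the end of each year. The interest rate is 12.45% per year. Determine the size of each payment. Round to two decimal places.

Level ordinary annuity; solve FV = PMT × [((1+r)^n − 1)/r] for PMT.
Periodic rate r = 0.1245 per year.
With n = 21: PMT = 2,000,000 / ([((1+r)^n − 1)/r]) = €23,156.33

€23,156.33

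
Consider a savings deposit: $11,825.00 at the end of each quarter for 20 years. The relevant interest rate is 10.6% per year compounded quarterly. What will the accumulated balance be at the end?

This is an ordinary annuity: 80 deposits of $11,825.00 at the end of each quarter.
Periodic rate r = 0.106/4 per quarter; n is counted in quarters.
FV = PMT × [((1+r)^n − 1)/r] = 11,825 × [(1+r)^80 − 1] / r = $3,170,132.88

$3,170,132.88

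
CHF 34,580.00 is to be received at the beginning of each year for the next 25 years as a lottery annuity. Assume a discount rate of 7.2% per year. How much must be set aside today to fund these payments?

CHF 424,322.54

This is an annuity due: 25 payments of CHF 34,580.00 at the beginning of each year.
Periodic rate r = 0.072 per year.
PV = PMT × [(1 − (1+r)^−n)/r] × (1+r) = 34,580 × [1 − (1+r)^−25] / r × (1+r) = CHF 424,322.54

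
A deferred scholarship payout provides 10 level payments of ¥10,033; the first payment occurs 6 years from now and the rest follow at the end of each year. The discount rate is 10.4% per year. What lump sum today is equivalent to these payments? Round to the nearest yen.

Ordinary annuity of 10 payments, first payment at period 6.
Periodic rate r = 0.104 per year.
The ordinary-annuity PV formula values the stream one period before the first payment (period 5); discount that back 5 periods:
PV₀ = 10,033 × [1 − (1+r)^−10] / r × (1+r)^−5 = ¥36,953

¥36,953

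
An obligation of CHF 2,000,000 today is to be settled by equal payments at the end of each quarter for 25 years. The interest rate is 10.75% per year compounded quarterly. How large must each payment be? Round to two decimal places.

Level ordinary annuity; solve PV = PMT × [(1 − (1+r)^−n)/r] for PMT.
Periodic rate r = 0.1075/4 per quarter; n is counted in quarters.
With n = 100: PMT = 2,000,000 / ([(1 − (1+r)^−n)/r]) = CHF 57,827.32

CHF 57,827.32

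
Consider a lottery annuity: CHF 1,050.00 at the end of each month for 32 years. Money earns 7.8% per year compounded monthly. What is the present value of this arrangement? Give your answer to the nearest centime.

CHF 148,117.47

This is an ordinary annuity: 384 payments of CHF 1,050.00 at the end of each month.
Periodic rate r = 0.078/12 per month; n is counted in months.
PV = PMT × [(1 − (1+r)^−n)/r] = 1,050 × [1 − (1+r)^−384] / r = CHF 148,117.47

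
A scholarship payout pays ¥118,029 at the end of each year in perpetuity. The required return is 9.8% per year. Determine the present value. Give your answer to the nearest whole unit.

¥1,204,378

Periodic rate r = 0.098 per year.
Level perpetuity: PV = PMT / r = 118,029 / (0.098) = ¥1,204,378.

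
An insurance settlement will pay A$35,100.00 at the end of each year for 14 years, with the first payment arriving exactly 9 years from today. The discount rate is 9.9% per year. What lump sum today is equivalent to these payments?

Ordinary annuity of 14 payments, first payment at period 9.
Periodic rate r = 0.099 per year.
The ordinary-annuity PV formula values the stream one period before the first payment (period 8); discount that back 8 periods:
PV₀ = 35,100 × [1 − (1+r)^−14] / r × (1+r)^−8 = A$122,171.16

A$122,171.16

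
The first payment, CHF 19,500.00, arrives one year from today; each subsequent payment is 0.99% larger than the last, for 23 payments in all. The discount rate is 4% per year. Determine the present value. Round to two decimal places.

CHF 318,151.98

Periodic rate r = 0.04 per year.
Growing ordinary annuity: PV = PMT₁ × [1 − ((1+g)/(1+r))^n] / (r − g) = 19,500 × [1 − ((1+0.0099)/(1+r))^23] / (r − 0.0099) = CHF 318,151.98.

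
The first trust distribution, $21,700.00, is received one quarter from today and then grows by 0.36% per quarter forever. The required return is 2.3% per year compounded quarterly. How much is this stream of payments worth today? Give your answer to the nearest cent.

Periodic rate r = 0.023/4 per quarter.
Growing perpetuity (Gordon): PV = PMT₁ / (r − g) = 21,700 / (r − 0.0036) = $10,093,023.26.

$10,093,023.26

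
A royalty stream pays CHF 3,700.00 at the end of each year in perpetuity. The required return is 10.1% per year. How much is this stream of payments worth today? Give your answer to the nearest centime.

Periodic rate r = 0.101 per year.
Level perpetuity: PV = PMT / r = 3,700 / (0.101) = CHF 36,633.66.

CHF 36,633.66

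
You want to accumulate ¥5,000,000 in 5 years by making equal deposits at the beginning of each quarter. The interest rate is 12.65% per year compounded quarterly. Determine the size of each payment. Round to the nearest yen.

Level annuity due; solve FV = PMT × [((1+r)^n − 1)/r] × (1+r) for PMT.
Periodic rate r = 0.1265/4 per quarter; n is counted in quarters.
With n = 20: PMT = 5,000,000 / ([((1+r)^n − 1)/r] × (1+r)) = ¥177,412

¥177,412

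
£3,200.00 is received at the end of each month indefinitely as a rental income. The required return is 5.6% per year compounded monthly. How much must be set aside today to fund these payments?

Periodic rate r = 0.056/12 per month.
Level perpetuity: PV = PMT / r = 3,200 / (0.056/12) = £685,714.29.

£685,714.29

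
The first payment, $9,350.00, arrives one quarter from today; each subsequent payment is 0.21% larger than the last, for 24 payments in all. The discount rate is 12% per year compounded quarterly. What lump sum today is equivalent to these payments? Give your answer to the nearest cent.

$161,753.23

Periodic rate r = 0.12/4 per quarter; n is counted in quarters.
Growing ordinary annuity: PV = PMT₁ × [1 − ((1+g)/(1+r))^n] / (r − g) = 9,350 × [1 − ((1+0.0021)/(1+r))^24] / (r − 0.0021) = $161,753.23.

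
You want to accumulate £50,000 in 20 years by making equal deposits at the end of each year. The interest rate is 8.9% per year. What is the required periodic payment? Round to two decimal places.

Level ordinary annuity; solve FV = PMT × [((1+r)^n − 1)/r] for PMT.
Periodic rate r = 0.089 per year.
With n = 20: PMT = 50,000 / ([((1+r)^n − 1)/r]) = £988.35

£988.35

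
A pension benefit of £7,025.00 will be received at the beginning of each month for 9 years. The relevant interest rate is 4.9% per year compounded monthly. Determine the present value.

This is an annuity due: 108 payments of £7,025.00 at the beginning of each month.
Periodic rate r = 0.049/12 per month; n is counted in months.
PV = PMT × [(1 − (1+r)^−n)/r] × (1+r) = 7,025 × [1 − (1+r)^−108] / r × (1+r) = £615,016.84

£615,016.84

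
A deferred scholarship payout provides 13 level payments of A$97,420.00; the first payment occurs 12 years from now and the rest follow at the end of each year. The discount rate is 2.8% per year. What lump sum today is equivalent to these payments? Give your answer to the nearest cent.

A$774,517.54

Ordinary annuity of 13 payments, first payment at period 12.
Periodic rate r = 0.028 per year.
The ordinary-annuity PV formula values the stream one period before the first payment (period 11); discount that back 11 periods:
PV₀ = 97,420 × [1 − (1+r)^−13] / r × (1+r)^−11 = A$774,517.54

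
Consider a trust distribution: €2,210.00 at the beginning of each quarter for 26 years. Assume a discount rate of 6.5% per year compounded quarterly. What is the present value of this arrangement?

€112,358.76

This is an annuity due: 104 payments of €2,210.00 at the beginning of each quarter.
Periodic rate r = 0.065/4 per quarter; n is counted in quarters.
PV = PMT × [(1 − (1+r)^−n)/r] × (1+r) = 2,210 × [1 − (1+r)^−104] / r × (1+r) = €112,358.76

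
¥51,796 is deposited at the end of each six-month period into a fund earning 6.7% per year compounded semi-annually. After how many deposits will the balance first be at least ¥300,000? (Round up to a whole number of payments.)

6 payments

Periodic rate r = 0.067/2 per half-year; n is counted in half-years.
Ordinary annuity FV: 300,000 = 51,796 × [((1+r)^n − 1)/r].
(1+r)^n = 1 + 300,000 × r / 51,796, so n = ln(1 + 300,000·r/51,796) / ln(1+r) = 5.38.
Round up to a whole number of payments: n = 6.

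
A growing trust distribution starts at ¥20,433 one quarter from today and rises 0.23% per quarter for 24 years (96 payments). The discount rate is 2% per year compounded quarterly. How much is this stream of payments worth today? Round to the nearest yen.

¥1,722,454

Periodic rate r = 0.02/4 per quarter; n is counted in quarters.
Growing ordinary annuity: PV = PMT₁ × [1 − ((1+g)/(1+r))^n] / (r − g) = 20,433 × [1 − ((1+0.0023)/(1+r))^96] / (r − 0.0023) = ¥1,722,454.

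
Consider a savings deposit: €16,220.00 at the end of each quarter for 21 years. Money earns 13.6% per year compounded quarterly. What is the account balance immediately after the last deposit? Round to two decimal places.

This is an ordinary annuity: 84 deposits of €16,220.00 at the end of each quarter.
Periodic rate r = 0.136/4 per quarter; n is counted in quarters.
FV = PMT × [((1+r)^n − 1)/r] = 16,220 × [(1+r)^84 − 1] / r = €7,435,139.94

€7,435,139.94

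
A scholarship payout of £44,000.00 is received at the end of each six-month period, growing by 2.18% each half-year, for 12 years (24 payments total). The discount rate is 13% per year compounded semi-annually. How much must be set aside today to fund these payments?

Periodic rate r = 0.13/2 per half-year; n is counted in half-years.
Growing ordinary annuity: PV = PMT₁ × [1 − ((1+g)/(1+r))^n] / (r − g) = 44,000 × [1 − ((1+0.0218)/(1+r))^24] / (r − 0.0218) = £641,502.41.

£641,502.41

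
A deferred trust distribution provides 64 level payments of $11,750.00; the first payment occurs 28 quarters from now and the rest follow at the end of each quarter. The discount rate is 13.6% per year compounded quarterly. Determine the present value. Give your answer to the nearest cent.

$123,632.55

Ordinary annuity of 64 payments, first payment at period 28.
Periodic rate r = 0.136/4 per quarter; n is counted in quarters.
The ordinary-annuity PV formula values the stream one period before the first payment (period 27); discount that back 27 periods:
PV₀ = 11,750 × [1 − (1+r)^−64] / r × (1+r)^−27 = $123,632.55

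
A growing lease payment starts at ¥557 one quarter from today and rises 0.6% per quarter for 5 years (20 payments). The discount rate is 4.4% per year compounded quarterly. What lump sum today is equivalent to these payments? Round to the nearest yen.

¥10,516

Periodic rate r = 0.044/4 per quarter; n is counted in quarters.
Growing ordinary annuity: PV = PMT₁ × [1 − ((1+g)/(1+r))^n] / (r − g) = 557 × [1 − ((1+0.006)/(1+r))^20] / (r − 0.006) = ¥10,516.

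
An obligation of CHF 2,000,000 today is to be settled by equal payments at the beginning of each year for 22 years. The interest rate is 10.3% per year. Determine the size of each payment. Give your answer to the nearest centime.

CHF 211,199.45

Level annuity due; solve PV = PMT × [(1 − (1+r)^−n)/r] × (1+r) for PMT.
Periodic rate r = 0.103 per year.
With n = 22: PMT = 2,000,000 / ([(1 − (1+r)^−n)/r] × (1+r)) = CHF 211,199.45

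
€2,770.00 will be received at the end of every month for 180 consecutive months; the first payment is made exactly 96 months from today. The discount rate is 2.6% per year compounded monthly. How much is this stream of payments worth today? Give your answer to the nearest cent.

€335,841.03

Ordinary annuity of 180 payments, first payment at period 96.
Periodic rate r = 0.026/12 per month; n is counted in months.
The ordinary-annuity PV formula values the stream one period before the first payment (period 95); discount that back 95 periods:
PV₀ = 2,770 × [1 − (1+r)^−180] / r × (1+r)^−95 = €335,841.03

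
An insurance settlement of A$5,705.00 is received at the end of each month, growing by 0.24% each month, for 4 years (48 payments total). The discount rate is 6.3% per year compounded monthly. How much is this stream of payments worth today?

A$255,024.92

Periodic rate r = 0.063/12 per month; n is counted in months.
Growing ordinary annuity: PV = PMT₁ × [1 − ((1+g)/(1+r))^n] / (r − g) = 5,705 × [1 − ((1+0.0024)/(1+r))^48] / (r − 0.0024) = A$255,024.92.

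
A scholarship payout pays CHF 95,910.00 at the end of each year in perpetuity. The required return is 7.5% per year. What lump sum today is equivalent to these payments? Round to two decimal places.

CHF 1,278,800.00

Periodic rate r = 0.075 per year.
Level perpetuity: PV = PMT / r = 95,910 / (0.075) = CHF 1,278,800.00.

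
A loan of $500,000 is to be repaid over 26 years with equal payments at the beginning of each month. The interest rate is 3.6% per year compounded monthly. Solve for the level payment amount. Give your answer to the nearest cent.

Level annuity due; solve PV = PMT × [(1 − (1+r)^−n)/r] × (1+r) for PMT.
Periodic rate r = 0.036/12 per month; n is counted in months.
With n = 312: PMT = 500,000 / ([(1 − (1+r)^−n)/r] × (1+r)) = $2,462.74

$2,462.74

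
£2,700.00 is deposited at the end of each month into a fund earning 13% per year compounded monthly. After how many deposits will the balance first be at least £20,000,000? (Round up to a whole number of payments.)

Periodic rate r = 0.13/12 per month; n is counted in months.
Ordinary annuity FV: 20,000,000 = 2,700 × [((1+r)^n − 1)/r].
(1+r)^n = 1 + 20,000,000 × r / 2,700, so n = ln(1 + 20,000,000·r/2,700) / ln(1+r) = 408.12.
Round up to a whole number of payments: n = 409.

409 payments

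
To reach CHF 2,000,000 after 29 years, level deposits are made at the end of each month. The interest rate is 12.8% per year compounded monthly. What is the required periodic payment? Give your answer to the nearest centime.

CHF 545.07

Level ordinary annuity; solve FV = PMT × [((1+r)^n − 1)/r] for PMT.
Periodic rate r = 0.128/12 per month; n is counted in months.
With n = 348: PMT = 2,000,000 / ([((1+r)^n − 1)/r]) = CHF 545.07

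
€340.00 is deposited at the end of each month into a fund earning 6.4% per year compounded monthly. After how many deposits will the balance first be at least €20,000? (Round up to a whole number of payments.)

52 payments

Periodic rate r = 0.064/12 per month; n is counted in months.
Ordinary annuity FV: 20,000 = 340 × [((1+r)^n − 1)/r].
(1+r)^n = 1 + 20,000 × r / 340, so n = ln(1 + 20,000·r/340) / ln(1+r) = 51.30.
Round up to a whole number of payments: n = 52.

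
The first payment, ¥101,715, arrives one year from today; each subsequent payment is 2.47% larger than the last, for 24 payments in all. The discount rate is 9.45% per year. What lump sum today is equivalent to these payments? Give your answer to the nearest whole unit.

Periodic rate r = 0.0945 per year.
Growing ordinary annuity: PV = PMT₁ × [1 − ((1+g)/(1+r))^n] / (r − g) = 101,715 × [1 − ((1+0.0247)/(1+r))^24] / (r − 0.0247) = ¥1,157,545.

¥1,157,545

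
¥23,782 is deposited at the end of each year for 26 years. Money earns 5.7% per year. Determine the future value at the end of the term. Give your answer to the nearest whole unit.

This is an ordinary annuity: 26 deposits of ¥23,782 at the end of each year.
Periodic rate r = 0.057 per year.
FV = PMT × [((1+r)^n − 1)/r] = 23,782 × [(1+r)^26 − 1] / r = ¥1,346,060

¥1,346,060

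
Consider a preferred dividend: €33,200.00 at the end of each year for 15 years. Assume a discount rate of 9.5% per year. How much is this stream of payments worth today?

€259,895.41

This is an ordinary annuity: 15 payments of €33,200.00 at the end of each year.
Periodic rate r = 0.095 per year.
PV = PMT × [(1 − (1+r)^−n)/r] = 33,200 × [1 − (1+r)^−15] / r = €259,895.41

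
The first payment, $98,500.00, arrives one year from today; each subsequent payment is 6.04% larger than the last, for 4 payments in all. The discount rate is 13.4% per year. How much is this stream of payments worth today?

$315,057.39

Periodic rate r = 0.134 per year.
Growing ordinary annuity: PV = PMT₁ × [1 − ((1+g)/(1+r))^n] / (r − g) = 98,500 × [1 − ((1+0.0604)/(1+r))^4] / (r − 0.0604) = $315,057.39.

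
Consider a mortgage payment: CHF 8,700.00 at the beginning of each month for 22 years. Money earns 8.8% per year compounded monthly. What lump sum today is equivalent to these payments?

CHF 1,021,417.62

This is an annuity due: 264 payments of CHF 8,700.00 at the beginning of each month.
Periodic rate r = 0.088/12 per month; n is counted in months.
PV = PMT × [(1 − (1+r)^−n)/r] × (1+r) = 8,700 × [1 − (1+r)^−264] / r × (1+r) = CHF 1,021,417.62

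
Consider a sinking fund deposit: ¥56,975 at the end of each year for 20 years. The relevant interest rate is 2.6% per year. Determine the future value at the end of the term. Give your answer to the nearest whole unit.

¥1,470,147

This is an ordinary annuity: 20 deposits of ¥56,975 at the end of each year.
Periodic rate r = 0.026 per year.
FV = PMT × [((1+r)^n − 1)/r] = 56,975 × [(1+r)^20 − 1] / r = ¥1,470,147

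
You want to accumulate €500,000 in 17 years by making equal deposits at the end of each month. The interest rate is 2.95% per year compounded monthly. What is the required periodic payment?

€1,890.50

Level ordinary annuity; solve FV = PMT × [((1+r)^n − 1)/r] for PMT.
Periodic rate r = 0.0295/12 per month; n is counted in months.
With n = 204: PMT = 500,000 / ([((1+r)^n − 1)/r]) = €1,890.50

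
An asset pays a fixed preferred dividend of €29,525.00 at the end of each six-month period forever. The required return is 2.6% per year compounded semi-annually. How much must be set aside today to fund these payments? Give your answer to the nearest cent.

Periodic rate r = 0.026/2 per half-year.
Level perpetuity: PV = PMT / r = 29,525 / (0.026/2) = €2,271,153.85.

€2,271,153.85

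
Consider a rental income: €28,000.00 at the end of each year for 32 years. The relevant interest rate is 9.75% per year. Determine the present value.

This is an ordinary annuity: 32 payments of €28,000.00 at the end of each year.
Periodic rate r = 0.0975 per year.
PV = PMT × [(1 − (1+r)^−n)/r] = 28,000 × [1 − (1+r)^−32] / r = €272,550.69

€272,550.69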